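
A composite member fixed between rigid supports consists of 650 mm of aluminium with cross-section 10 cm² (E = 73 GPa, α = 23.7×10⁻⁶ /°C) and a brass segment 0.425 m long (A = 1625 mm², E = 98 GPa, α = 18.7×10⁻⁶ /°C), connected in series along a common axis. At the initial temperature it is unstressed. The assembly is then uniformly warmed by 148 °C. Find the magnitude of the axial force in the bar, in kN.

Free thermal expansion of the whole bar: Σ αᵢΔT Lᵢ = 23.7×10⁻⁶×148×650 + 18.7×10⁻⁶×148×425 = 3.456 mm.
Since the ends are fixed, an axial force P builds up, equal in every segment, with P · Σ Lᵢ/(AᵢEᵢ) = δ_free.
The series flexibility is Σ Lᵢ/(AᵢEᵢ) = 650/(1000×73×10³) + 425/(1625×98×10³) = 1.157×10⁻⁵ mm/N.
Hence P = δ_free / Σ(L/AE) = 3.456/1.157×10⁻⁵ = 298.6 kN (compressive).

P ≈ 299 kN (compressive)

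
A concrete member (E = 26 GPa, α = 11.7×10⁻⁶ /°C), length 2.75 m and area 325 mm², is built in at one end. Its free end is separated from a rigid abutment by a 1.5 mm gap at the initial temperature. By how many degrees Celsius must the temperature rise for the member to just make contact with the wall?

The gap closes when αΔT L = 1.5 mm, since the member is still unstressed at that instant.
So ΔT = g/(αL) = 1.5/(11.7×10⁻⁶ × 2750) = 46.62 °C.

ΔT ≈ 46.6 °C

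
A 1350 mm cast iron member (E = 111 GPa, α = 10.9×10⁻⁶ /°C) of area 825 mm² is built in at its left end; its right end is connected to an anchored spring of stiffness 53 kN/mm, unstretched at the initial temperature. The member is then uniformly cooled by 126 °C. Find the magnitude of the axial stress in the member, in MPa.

Free thermal contraction: δ_free = αΔT L = 10.9×10⁻⁶ × 126 × 1350 = 1.854 mm.
With a force P in the spring, the elastic change of the member is PL/(AE) and that of the spring is P/k; compatibility requires their sum to equal δ_free.
So P = δ_free / [L/(AE) + 1/k] = 1.854 / [ 1350/(825×111×10³) + 1/(53×10³) ].
P = 1.854 / 3.361×10⁻⁵ = 55160 N.
σ = P/A = 55160/825 = 66.87 MPa.

σ ≈ 66.9 MPa (tensile)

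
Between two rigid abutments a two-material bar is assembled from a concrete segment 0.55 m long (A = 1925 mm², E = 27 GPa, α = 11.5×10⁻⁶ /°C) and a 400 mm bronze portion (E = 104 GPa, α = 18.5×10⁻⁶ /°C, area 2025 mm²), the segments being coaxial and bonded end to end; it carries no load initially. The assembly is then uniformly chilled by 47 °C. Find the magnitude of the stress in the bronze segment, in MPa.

With the walls removed the bar would change length by δ_free = Σ αᵢΔT Lᵢ = 11.5×10⁻⁶×47×550 + 18.5×10⁻⁶×47×400 = 0.6451 mm.
Since the ends are fixed, an axial force P builds up, equal in every segment, with P · Σ Lᵢ/(AᵢEᵢ) = δ_free.
The series flexibility is Σ Lᵢ/(AᵢEᵢ) = 550/(1925×27×10³) + 400/(2025×104×10³) = 1.248×10⁻⁵ mm/N.
P = 0.6451 / 1.248×10⁻⁵ = 51680 N = 51.68 kN, tensile.
σ_{bronze} = P / A = 51680 / 2025 = 25.52 MPa.

σ ≈ 25.5 MPa (tensile)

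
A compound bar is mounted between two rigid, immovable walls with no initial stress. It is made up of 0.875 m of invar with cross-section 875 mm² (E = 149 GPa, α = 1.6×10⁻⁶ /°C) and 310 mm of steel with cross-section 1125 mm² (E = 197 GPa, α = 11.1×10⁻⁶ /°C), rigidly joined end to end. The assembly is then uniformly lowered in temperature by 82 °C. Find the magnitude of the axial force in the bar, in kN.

P ≈ 48.9 kN (tensile)

Free thermal contraction of the whole bar: Σ αᵢΔT Lᵢ = 1.6×10⁻⁶×82×875 + 11.1×10⁻⁶×82×310 = 0.397 mm.
The walls prevent any net length change, so an axial force P (same in every segment) develops. Compatibility: P · Σ Lᵢ/(AᵢEᵢ) = δ_free.
Σ Lᵢ/(AᵢEᵢ) = 875/(875×149×10³) + 310/(1125×197×10³) = 8.11×10⁻⁶ mm/N.
P = 0.397 / 8.11×10⁻⁶ = 48950 N = 48.95 kN, tensile.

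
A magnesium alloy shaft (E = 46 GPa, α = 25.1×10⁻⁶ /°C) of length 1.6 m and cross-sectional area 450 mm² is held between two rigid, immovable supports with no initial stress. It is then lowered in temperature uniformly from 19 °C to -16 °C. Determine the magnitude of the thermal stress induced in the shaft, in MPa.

With length fixed, the mechanical strain must cancel the thermal strain αΔT = 25.1×10⁻⁶ × 35 = 878.5×10⁻⁶.
σ = EαΔT = 46×10³ × 25.1×10⁻⁶ × 35 = 40.41 MPa (tensile; the shaft is trying to contract).

σ ≈ 40.4 MPa (tensile)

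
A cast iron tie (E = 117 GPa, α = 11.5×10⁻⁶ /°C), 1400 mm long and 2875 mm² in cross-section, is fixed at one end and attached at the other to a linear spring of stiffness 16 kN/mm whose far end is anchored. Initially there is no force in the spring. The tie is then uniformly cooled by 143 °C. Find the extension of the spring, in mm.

δ ≈ 2.16 mm

If the spring were absent the tie would shorten by αΔT L = 11.5×10⁻⁶ × 143 × 1400 = 2.302 mm.
Let P be the tensile force in the spring. The tie extends elastically by PL/(AE) and the spring stretches by P/k; together these equal δ_free.
So P = δ_free / [L/(AE) + 1/k] = 2.302 / [ 1400/(2875×117×10³) + 1/(16×10³) ].
P = 2.302 / 6.666×10⁻⁵ = 34540 N.
Spring extension = P/k = 34540/(16×10³) = 2.159 mm.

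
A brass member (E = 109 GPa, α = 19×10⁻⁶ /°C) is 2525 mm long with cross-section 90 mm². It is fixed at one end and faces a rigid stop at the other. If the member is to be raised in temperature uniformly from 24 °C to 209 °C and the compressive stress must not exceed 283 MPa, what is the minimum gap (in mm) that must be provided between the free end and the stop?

g ≈ 2.32 mm

With no wall the member would lengthen by αΔT L = 19×10⁻⁶ × 185 × 2525 = 8.875 mm.
A stress of 283 MPa corresponds to the wall pushing the member back by σL/E = 283×2525/(109×10³) = 6.556 mm.
So the gap has to take up the difference, g_min = δ_free − σL/E = 8.875 − 6.556 = 2.32 mm.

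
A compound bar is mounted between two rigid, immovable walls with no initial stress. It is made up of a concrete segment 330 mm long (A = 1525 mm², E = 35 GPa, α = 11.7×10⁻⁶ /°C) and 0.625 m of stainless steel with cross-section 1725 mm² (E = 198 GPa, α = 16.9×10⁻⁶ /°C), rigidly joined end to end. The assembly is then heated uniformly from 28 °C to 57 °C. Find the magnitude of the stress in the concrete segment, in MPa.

σ ≈ 34.2 MPa (compressive)

Free thermal expansion of the whole bar: Σ αᵢΔT Lᵢ = 11.7×10⁻⁶×29×330 + 16.9×10⁻⁶×29×625 = 0.4183 mm.
The rigid supports impose zero overall length change; the single axial force P common to all segments must satisfy P Σ Lᵢ/(AᵢEᵢ) = δ_free.
Σ Lᵢ/(AᵢEᵢ) = 330/(1525×35×10³) + 625/(1725×198×10³) = 8.013×10⁻⁶ mm/N.
So P = 0.4183 / 8.013×10⁻⁶ = 52.2 kN, compressive.
σ_{concrete} = P / A = 52200 / 1525 = 34.23 MPa.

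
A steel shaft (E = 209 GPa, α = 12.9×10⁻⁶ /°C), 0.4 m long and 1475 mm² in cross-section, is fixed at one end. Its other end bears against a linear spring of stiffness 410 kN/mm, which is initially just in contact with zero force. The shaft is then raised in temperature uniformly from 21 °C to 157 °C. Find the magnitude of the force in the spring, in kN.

P ≈ 188 kN

If the spring were absent the shaft would lengthen by αΔT L = 12.9×10⁻⁶ × 136 × 400 = 0.7018 mm.
Let P be the compressive force at the spring. The shaft shortens elastically by PL/(AE) and the spring compresses by P/k; together these equal δ_free.
So P = δ_free / [L/(AE) + 1/k] = 0.7018 / [ 400/(1475×209×10³) + 1/(410×10³) ].
P = 0.7018 / 3.737×10⁻⁶ = 187800 N.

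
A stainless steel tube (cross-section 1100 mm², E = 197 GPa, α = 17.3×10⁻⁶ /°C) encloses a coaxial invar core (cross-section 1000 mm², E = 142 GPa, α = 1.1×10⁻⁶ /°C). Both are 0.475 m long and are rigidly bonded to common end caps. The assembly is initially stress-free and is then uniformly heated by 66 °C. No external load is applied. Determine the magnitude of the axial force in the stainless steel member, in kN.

The stainless steel has the larger α, so on heating it would change length more than the invar if both were free. The rigid plates force a common final length, so the stainless steel is put into compression and the invar into tension, with equal and opposite forces P (no external load).
Equating the net (thermal + elastic) strains gives |α₁ − α₂|·ΔT = P·[1/(A₁E₁) + 1/(A₂E₂)].
|α₁ − α₂|·ΔT = 16.2×10⁻⁶ × 66 = 0.001069.
1/(A₁E₁) + 1/(A₂E₂) = 1/(1100×197×10³) + 1/(1000×142×10³) = 1.166×10⁻⁸ N⁻¹.
So P = 0.001069 / 1.166×10⁻⁸ = 91.72 kN.

P ≈ 91.7 kN (compressive in the stainless steel)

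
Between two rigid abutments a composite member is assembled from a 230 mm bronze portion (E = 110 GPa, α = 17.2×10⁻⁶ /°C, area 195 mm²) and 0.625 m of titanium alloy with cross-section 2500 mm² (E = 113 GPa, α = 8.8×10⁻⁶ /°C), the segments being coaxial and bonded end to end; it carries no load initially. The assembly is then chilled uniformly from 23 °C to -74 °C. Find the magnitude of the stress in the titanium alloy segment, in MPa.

σ ≈ 28.4 MPa (tensile)

If the supports were absent, the total length change would be Σ αᵢΔT Lᵢ = 17.2×10⁻⁶×97×230 + 8.8×10⁻⁶×97×625 = 0.9172 mm.
Since the ends are fixed, an axial force P builds up, equal in every segment, with P · Σ Lᵢ/(AᵢEᵢ) = δ_free.
The series flexibility is Σ Lᵢ/(AᵢEᵢ) = 230/(195×110×10³) + 625/(2500×113×10³) = 1.294×10⁻⁵ mm/N.
Hence P = δ_free / Σ(L/AE) = 0.9172/1.294×10⁻⁵ = 70.91 kN (tensile).
σ_{titanium alloy} = P / A = 70910 / 2500 = 28.36 MPa.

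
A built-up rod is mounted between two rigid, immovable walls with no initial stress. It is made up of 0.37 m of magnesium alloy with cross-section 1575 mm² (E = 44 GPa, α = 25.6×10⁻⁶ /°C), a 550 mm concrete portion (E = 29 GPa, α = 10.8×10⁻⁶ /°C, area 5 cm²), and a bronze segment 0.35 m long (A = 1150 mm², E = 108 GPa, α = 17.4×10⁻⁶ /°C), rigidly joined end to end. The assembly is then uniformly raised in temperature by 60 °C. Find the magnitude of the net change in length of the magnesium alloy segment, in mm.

If the supports were absent, the total length change would be Σ αᵢΔT Lᵢ = 25.6×10⁻⁶×60×370 + 10.8×10⁻⁶×60×550 + 17.4×10⁻⁶×60×350 = 1.29 mm.
The rigid supports impose zero overall length change; the single axial force P common to all segments must satisfy P Σ Lᵢ/(AᵢEᵢ) = δ_free.
The series flexibility is Σ Lᵢ/(AᵢEᵢ) = 370/(1575×44×10³) + 550/(500×29×10³) + 350/(1150×108×10³) = 4.609×10⁻⁵ mm/N.
Hence P = δ_free / Σ(L/AE) = 1.29/4.609×10⁻⁵ = 27.99 kN (compressive).
For the magnesium alloy segment, free thermal change = 25.6×10⁻⁶×60×370 = 0.5683 mm and elastic change from P = 27990×370/(1575×44×10³) = 0.1495 mm; these oppose, so the net change is 0.419 mm (segment lengthens).

|ΔL| ≈ 0.419 mm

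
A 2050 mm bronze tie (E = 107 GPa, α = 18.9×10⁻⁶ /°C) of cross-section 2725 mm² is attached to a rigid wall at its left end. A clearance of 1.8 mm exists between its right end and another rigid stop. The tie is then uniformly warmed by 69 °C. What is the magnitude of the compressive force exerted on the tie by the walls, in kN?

Unrestrained expansion: δ_free = αΔT L = 18.9×10⁻⁶ × 69 × 2050 = 2.673 mm.
The gap closes (δ_free > 1.8 mm) and the wall then resists a further 2.673 − 1.8 = 0.8734 mm of expansion.
Compatibility: PL/(AE) = 0.8734 mm, so σ = P/A = E × (0.8734/2050) = 45.59 MPa.
P = σA = 45.59 × 2725 = 124.2 kN.

P ≈ 124 kN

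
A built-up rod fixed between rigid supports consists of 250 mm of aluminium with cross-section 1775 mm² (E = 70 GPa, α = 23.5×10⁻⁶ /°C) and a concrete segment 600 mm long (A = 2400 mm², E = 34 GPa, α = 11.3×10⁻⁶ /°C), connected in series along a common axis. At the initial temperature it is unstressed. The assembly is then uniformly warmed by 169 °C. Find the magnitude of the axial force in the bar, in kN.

Free thermal expansion of the whole bar: Σ αᵢΔT Lᵢ = 23.5×10⁻⁶×169×250 + 11.3×10⁻⁶×169×600 = 2.139 mm.
Since the ends are fixed, an axial force P builds up, equal in every segment, with P · Σ Lᵢ/(AᵢEᵢ) = δ_free.
Σ Lᵢ/(AᵢEᵢ) = 250/(1775×70×10³) + 600/(2400×34×10³) = 9.365×10⁻⁶ mm/N.
So P = 2.139 / 9.365×10⁻⁶ = 228.4 kN, compressive.

P ≈ 228 kN (compressive)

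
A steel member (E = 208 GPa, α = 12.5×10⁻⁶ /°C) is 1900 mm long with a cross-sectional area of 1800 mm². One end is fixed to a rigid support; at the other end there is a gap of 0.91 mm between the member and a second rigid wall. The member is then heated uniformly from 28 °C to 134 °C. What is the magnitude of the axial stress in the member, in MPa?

σ ≈ 176 MPa (compressive)

If the wall were absent the member would grow by αΔT L = 12.5×10⁻⁶ × 106 × 1900 = 2.517 mm.
After closing the 0.91 mm clearance, 2.517 − 0.91 = 1.607 mm of expansion remains to be suppressed by the wall.
That suppressed elongation corresponds to σ = E·Δ/L = 208×10³ × 1.607/1900 = 176 MPa.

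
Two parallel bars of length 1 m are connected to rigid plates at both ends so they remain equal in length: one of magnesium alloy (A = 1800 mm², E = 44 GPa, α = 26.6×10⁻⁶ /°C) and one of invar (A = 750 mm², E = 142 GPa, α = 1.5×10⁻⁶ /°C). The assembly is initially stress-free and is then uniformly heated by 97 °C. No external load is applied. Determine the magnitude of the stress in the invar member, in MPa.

Both members must finish at the same length. With the larger α, the magnesium alloy tends to over-expand; the plates restrain it, putting the magnesium alloy in compression and the invar in tension. With no external load the two internal forces are equal and opposite, magnitude P.
Setting the final lengths equal and cancelling L: (α₁ − α₂)ΔT = P/(A₁E₁) + P/(A₂E₂).
|α₁ − α₂|·ΔT = 25.1×10⁻⁶ × 97 = 0.002435.
1/(A₁E₁) + 1/(A₂E₂) = 1/(1800×44×10³) + 1/(750×142×10³) = 2.202×10⁻⁸ N⁻¹.
So P = 0.002435 / 2.202×10⁻⁸ = 110.6 kN.
σ_{invar} = P/A₂ = 110600/750 = 147.5 MPa, tensile.

σ ≈ 147 MPa (tensile)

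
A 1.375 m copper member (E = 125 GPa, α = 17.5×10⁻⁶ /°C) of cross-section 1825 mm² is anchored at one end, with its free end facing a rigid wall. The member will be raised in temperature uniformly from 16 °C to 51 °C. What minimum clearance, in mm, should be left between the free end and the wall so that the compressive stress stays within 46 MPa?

g ≈ 0.336 mm

Free expansion if unrestrained: δ_free = αΔT L = 17.5×10⁻⁶ × 35 × 1375 = 0.8422 mm.
At the allowable stress the elastic shortening the wall may impose is σL/E = 46 × 1375 / (125×10³) = 0.506 mm.
The gap must absorb the remainder: g_min = 0.8422 − 0.506 = 0.3362 mm.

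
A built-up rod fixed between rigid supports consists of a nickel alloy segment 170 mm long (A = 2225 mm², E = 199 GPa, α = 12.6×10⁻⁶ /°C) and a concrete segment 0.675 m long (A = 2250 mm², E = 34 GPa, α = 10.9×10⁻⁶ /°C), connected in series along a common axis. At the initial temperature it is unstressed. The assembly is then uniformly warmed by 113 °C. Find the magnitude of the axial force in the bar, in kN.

Free thermal expansion of the whole bar: Σ αᵢΔT Lᵢ = 12.6×10⁻⁶×113×170 + 10.9×10⁻⁶×113×675 = 1.073 mm.
The rigid supports impose zero overall length change; the single axial force P common to all segments must satisfy P Σ Lᵢ/(AᵢEᵢ) = δ_free.
Σ Lᵢ/(AᵢEᵢ) = 170/(2225×199×10³) + 675/(2250×34×10³) = 9.207×10⁻⁶ mm/N.
Hence P = δ_free / Σ(L/AE) = 1.073/9.207×10⁻⁶ = 116.6 kN (compressive).

P ≈ 117 kN (compressive)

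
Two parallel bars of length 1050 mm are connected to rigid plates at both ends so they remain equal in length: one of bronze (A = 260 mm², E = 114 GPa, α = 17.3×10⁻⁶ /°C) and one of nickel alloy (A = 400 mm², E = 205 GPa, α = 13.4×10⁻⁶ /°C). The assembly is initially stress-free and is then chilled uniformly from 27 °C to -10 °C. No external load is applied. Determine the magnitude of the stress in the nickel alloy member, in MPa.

Both members must finish at the same length. With the larger α, the bronze tends to over-contract; the plates restrain it, putting the bronze in tension and the nickel alloy in compression. With no external load the two internal forces are equal and opposite, magnitude P.
Compatibility of the two members (thermal + elastic change equal): (α₁ − α₂)ΔT = P·[1/(A₁E₁) + 1/(A₂E₂)].
|α₁ − α₂|·ΔT = 3.9×10⁻⁶ × 37 = 0.0001443.
1/(A₁E₁) + 1/(A₂E₂) = 1/(260×114×10³) + 1/(400×205×10³) = 4.593×10⁻⁸ N⁻¹.
So P = 0.0001443 / 4.593×10⁻⁸ = 3.142 kN.
σ_{nickel alloy} = P/A₂ = 3142/400 = 7.854 MPa, compressive.

σ ≈ 7.85 MPa (compressive)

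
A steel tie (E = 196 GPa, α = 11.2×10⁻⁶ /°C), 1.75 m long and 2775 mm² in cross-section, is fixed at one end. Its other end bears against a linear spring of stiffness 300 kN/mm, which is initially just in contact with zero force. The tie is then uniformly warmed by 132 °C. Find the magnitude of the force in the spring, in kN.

The unrestrained thermal change is αΔT L = 11.2×10⁻⁶ × 132 × 1750 = 2.587 mm.
Let P be the compressive force at the spring. The tie shortens elastically by PL/(AE) and the spring compresses by P/k; together these equal δ_free.
So P = δ_free / [L/(AE) + 1/k] = 2.587 / [ 1750/(2775×196×10³) + 1/(300×10³) ].
P = 2.587 / 6.551×10⁻⁶ = 394900 N.

P ≈ 395 kN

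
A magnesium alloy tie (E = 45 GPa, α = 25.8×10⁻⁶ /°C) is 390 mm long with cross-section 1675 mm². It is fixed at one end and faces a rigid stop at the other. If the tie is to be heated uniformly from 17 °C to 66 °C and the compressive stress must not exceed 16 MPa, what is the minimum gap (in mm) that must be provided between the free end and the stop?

With no wall the tie would lengthen by αΔT L = 25.8×10⁻⁶ × 49 × 390 = 0.493 mm.
A stress of 16 MPa corresponds to the wall pushing the tie back by σL/E = 16×390/(45×10³) = 0.1387 mm.
The gap must absorb the remainder: g_min = 0.493 − 0.1387 = 0.3544 mm.

g ≈ 0.354 mm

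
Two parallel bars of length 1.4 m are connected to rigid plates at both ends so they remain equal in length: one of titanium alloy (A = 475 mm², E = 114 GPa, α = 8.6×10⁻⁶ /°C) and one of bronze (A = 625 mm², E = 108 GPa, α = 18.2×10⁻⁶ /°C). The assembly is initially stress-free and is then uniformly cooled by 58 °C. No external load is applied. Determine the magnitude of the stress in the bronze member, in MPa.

Equilibrium of a rigid end plate with no external load gives equal and opposite internal forces ±P in the two members. Since α_{bronze} > α_{titanium alloy}, cooling drives the bronze into tension and the titanium alloy into compression.
Setting the final lengths equal and cancelling L: (α₁ − α₂)ΔT = P/(A₁E₁) + P/(A₂E₂).
|α₁ − α₂|·ΔT = 9.6×10⁻⁶ × 58 = 0.0005568.
1/(A₁E₁) + 1/(A₂E₂) = 1/(475×114×10³) + 1/(625×108×10³) = 3.328×10⁻⁸ N⁻¹.
So P = 0.0005568 / 3.328×10⁻⁸ = 16.73 kN.
σ_{bronze} = P/A₂ = 16730/625 = 26.77 MPa, tensile.

σ ≈ 26.8 MPa (tensile)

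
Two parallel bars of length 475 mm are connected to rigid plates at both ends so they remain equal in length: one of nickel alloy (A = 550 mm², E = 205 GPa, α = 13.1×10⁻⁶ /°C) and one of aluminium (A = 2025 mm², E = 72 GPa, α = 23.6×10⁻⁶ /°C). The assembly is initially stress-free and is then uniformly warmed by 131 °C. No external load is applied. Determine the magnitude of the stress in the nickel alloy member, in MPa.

σ ≈ 159 MPa (tensile)

The aluminium has the larger α, so on heating it would change length more than the nickel alloy if both were free. The rigid plates force a common final length, so the aluminium is put into compression and the nickel alloy into tension, with equal and opposite forces P (no external load).
Compatibility of the two members (thermal + elastic change equal): (α₁ − α₂)ΔT = P·[1/(A₁E₁) + 1/(A₂E₂)].
|α₁ − α₂|·ΔT = 10.5×10⁻⁶ × 131 = 0.001376.
1/(A₁E₁) + 1/(A₂E₂) = 1/(550×205×10³) + 1/(2025×72×10³) = 1.573×10⁻⁸ N⁻¹.
P = 0.001376 / 1.573×10⁻⁸ = 87460 N = 87.46 kN.
σ_{nickel alloy} = P/A₁ = 87460/550 = 159 MPa, tensile.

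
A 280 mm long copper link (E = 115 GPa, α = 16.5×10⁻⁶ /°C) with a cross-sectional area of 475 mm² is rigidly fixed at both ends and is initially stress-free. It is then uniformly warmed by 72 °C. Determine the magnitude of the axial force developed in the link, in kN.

With zero net strain, σ = E·αΔT = 115 GPa × 16.5×10⁻⁶ × 72 = 136.6 MPa.
Axial force P = σA = 136.6 × 475 = 64890 N = 64.89 kN, compressive.

P ≈ 64.9 kN (compressive)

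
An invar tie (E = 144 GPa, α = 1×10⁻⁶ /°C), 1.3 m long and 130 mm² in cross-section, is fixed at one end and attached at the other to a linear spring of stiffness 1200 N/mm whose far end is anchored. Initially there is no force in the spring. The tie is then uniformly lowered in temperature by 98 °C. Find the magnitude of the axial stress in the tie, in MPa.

σ ≈ 1.09 MPa (tensile)

Free thermal contraction: δ_free = αΔT L = 1×10⁻⁶ × 98 × 1300 = 0.1274 mm.
With a force P in the spring, the elastic change of the tie is PL/(AE) and that of the spring is P/k; compatibility requires their sum to equal δ_free.
P [ L/(AE) + 1/k ] = δ_free → P [ 1300/(130×144×10³) + 1/(1200) ] = 0.1274.
P = 0.1274 / 0.0009028 = 141.1 N.
σ = P/A = 141.1/130 = 1.086 MPa.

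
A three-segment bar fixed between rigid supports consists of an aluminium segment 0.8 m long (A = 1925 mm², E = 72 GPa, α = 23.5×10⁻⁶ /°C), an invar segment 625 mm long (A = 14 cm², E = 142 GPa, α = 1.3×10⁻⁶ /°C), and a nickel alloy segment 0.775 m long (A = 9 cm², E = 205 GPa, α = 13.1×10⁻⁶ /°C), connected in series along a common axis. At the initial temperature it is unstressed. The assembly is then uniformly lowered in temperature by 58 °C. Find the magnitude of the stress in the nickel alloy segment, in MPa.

σ ≈ 146 MPa (tensile)

With the walls removed the bar would change length by δ_free = Σ αᵢΔT Lᵢ = 23.5×10⁻⁶×58×800 + 1.3×10⁻⁶×58×625 + 13.1×10⁻⁶×58×775 = 1.726 mm.
The walls prevent any net length change, so an axial force P (same in every segment) develops. Compatibility: P · Σ Lᵢ/(AᵢEᵢ) = δ_free.
Σ Lᵢ/(AᵢEᵢ) = 800/(1925×72×10³) + 625/(1400×142×10³) + 775/(900×205×10³) = 1.312×10⁻⁵ mm/N.
So P = 1.726 / 1.312×10⁻⁵ = 131.6 kN, tensile.
σ_{nickel alloy} = P / A = 131600 / 900 = 146.2 MPa.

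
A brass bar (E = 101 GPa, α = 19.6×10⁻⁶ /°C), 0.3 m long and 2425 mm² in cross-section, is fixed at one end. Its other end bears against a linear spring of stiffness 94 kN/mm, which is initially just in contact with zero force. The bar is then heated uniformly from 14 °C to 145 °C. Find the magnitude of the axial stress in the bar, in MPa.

Free thermal expansion: δ_free = αΔT L = 19.6×10⁻⁶ × 131 × 300 = 0.7703 mm.
Let P be the compressive force at the spring. The bar shortens elastically by PL/(AE) and the spring compresses by P/k; together these equal δ_free.
P [ L/(AE) + 1/k ] = δ_free → P [ 300/(2425×101×10³) + 1/(94×10³) ] = 0.7703.
P = 0.7703 / 1.186×10⁻⁵ = 64930 N.
σ = P/A = 64930/2425 = 26.78 MPa.

σ ≈ 26.8 MPa (compressive)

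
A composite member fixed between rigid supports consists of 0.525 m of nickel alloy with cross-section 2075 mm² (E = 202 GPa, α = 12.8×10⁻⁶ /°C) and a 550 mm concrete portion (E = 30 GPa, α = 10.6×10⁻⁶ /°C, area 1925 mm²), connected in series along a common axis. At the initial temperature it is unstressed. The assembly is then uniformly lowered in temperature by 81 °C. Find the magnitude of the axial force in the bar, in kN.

With the walls removed the bar would change length by δ_free = Σ αᵢΔT Lᵢ = 12.8×10⁻⁶×81×525 + 10.6×10⁻⁶×81×550 = 1.017 mm.
The walls prevent any net length change, so an axial force P (same in every segment) develops. Compatibility: P · Σ Lᵢ/(AᵢEᵢ) = δ_free.
The series flexibility is Σ Lᵢ/(AᵢEᵢ) = 525/(2075×202×10³) + 550/(1925×30×10³) = 1.078×10⁻⁵ mm/N.
So P = 1.017 / 1.078×10⁻⁵ = 94.33 kN, tensile.

P ≈ 94.3 kN (tensile)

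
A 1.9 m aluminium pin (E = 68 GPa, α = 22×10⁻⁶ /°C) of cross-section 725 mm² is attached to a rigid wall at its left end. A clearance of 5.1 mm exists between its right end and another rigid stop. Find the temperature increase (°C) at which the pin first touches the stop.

The gap closes when αΔT L = 5.1 mm, since the pin is still unstressed at that instant.
So ΔT = g/(αL) = 5.1/(22×10⁻⁶ × 1900) = 122 °C.

ΔT ≈ 122 °C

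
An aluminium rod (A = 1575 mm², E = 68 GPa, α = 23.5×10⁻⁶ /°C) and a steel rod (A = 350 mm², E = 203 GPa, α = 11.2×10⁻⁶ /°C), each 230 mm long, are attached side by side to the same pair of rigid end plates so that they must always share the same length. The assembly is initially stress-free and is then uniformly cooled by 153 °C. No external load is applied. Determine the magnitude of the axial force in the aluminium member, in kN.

Both members must finish at the same length. With the larger α, the aluminium tends to over-contract; the plates restrain it, putting the aluminium in tension and the steel in compression. With no external load the two internal forces are equal and opposite, magnitude P.
Setting the final lengths equal and cancelling L: (α₁ − α₂)ΔT = P/(A₁E₁) + P/(A₂E₂).
|α₁ − α₂|·ΔT = 12.3×10⁻⁶ × 153 = 0.001882.
1/(A₁E₁) + 1/(A₂E₂) = 1/(1575×68×10³) + 1/(350×203×10³) = 2.341×10⁻⁸ N⁻¹.
P = 0.001882 / 2.341×10⁻⁸ = 80380 N = 80.38 kN.

P ≈ 80.4 kN (tensile in the aluminium)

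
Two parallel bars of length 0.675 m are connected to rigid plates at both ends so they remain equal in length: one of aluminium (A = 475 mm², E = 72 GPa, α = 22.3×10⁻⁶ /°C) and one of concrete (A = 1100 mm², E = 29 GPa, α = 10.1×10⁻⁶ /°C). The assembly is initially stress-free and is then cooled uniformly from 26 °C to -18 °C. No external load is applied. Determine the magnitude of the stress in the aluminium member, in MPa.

σ ≈ 18.7 MPa (tensile)

Both members must finish at the same length. With the larger α, the aluminium tends to over-contract; the plates restrain it, putting the aluminium in tension and the concrete in compression. With no external load the two internal forces are equal and opposite, magnitude P.
Setting the final lengths equal and cancelling L: (α₁ − α₂)ΔT = P/(A₁E₁) + P/(A₂E₂).
|α₁ − α₂|·ΔT = 12.2×10⁻⁶ × 44 = 0.0005368.
1/(A₁E₁) + 1/(A₂E₂) = 1/(475×72×10³) + 1/(1100×29×10³) = 6.059×10⁻⁸ N⁻¹.
P = 0.0005368 / 6.059×10⁻⁸ = 8860 N = 8.86 kN.
σ_{aluminium} = P/A₁ = 8860/475 = 18.65 MPa, tensile.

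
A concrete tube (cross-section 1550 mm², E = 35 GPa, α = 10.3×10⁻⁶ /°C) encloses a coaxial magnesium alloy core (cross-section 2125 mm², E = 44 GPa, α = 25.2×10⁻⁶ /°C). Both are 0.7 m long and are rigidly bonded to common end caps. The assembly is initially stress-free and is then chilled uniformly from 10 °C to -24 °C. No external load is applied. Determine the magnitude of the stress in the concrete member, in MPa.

The magnesium alloy has the larger α, so on cooling it would change length more than the concrete if both were free. The rigid plates force a common final length, so the magnesium alloy is put into tension and the concrete into compression, with equal and opposite forces P (no external load).
Equating the net (thermal + elastic) strains gives |α₁ − α₂|·ΔT = P·[1/(A₁E₁) + 1/(A₂E₂)].
|α₁ − α₂|·ΔT = 14.9×10⁻⁶ × 34 = 0.0005066.
1/(A₁E₁) + 1/(A₂E₂) = 1/(1550×35×10³) + 1/(2125×44×10³) = 2.913×10⁻⁸ N⁻¹.
So P = 0.0005066 / 2.913×10⁻⁸ = 17.39 kN.
σ_{concrete} = P/A₁ = 17390/1550 = 11.22 MPa, compressive.

σ ≈ 11.2 MPa (compressive)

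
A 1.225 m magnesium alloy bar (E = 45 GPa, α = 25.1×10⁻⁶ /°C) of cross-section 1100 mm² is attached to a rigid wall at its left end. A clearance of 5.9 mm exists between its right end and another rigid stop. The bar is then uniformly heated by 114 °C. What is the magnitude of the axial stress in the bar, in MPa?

If the wall were absent the bar would grow by αΔT L = 25.1×10⁻⁶ × 114 × 1225 = 3.505 mm.
This is smaller than the 5.9 mm clearance, so the bar expands freely without reaching the stop — the stress is zero.

σ ≈ 0 MPa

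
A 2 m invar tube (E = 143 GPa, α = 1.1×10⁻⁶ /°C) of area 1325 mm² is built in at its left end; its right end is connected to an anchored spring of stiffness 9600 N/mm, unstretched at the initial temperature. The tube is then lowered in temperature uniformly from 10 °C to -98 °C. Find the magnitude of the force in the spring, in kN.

The unrestrained thermal change is αΔT L = 1.1×10⁻⁶ × 108 × 2000 = 0.2376 mm.
With a force P in the spring, the elastic change of the tube is PL/(AE) and that of the spring is P/k; compatibility requires their sum to equal δ_free.
So P = δ_free / [L/(AE) + 1/k] = 0.2376 / [ 2000/(1325×143×10³) + 1/(9600) ].
P = 0.2376 / 0.0001147 = 2071 N.

P ≈ 2.07 kN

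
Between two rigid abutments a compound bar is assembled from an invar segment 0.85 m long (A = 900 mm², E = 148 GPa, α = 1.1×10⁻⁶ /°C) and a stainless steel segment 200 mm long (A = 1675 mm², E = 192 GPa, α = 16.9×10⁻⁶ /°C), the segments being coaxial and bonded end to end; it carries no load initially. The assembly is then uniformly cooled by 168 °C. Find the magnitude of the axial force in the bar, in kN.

With the walls removed the bar would change length by δ_free = Σ αᵢΔT Lᵢ = 1.1×10⁻⁶×168×850 + 16.9×10⁻⁶×168×200 = 0.7249 mm.
The walls prevent any net length change, so an axial force P (same in every segment) develops. Compatibility: P · Σ Lᵢ/(AᵢEᵢ) = δ_free.
The series flexibility is Σ Lᵢ/(AᵢEᵢ) = 850/(900×148×10³) + 200/(1675×192×10³) = 7.003×10⁻⁶ mm/N.
P = 0.7249 / 7.003×10⁻⁶ = 103500 N = 103.5 kN, tensile.

P ≈ 104 kN (tensile)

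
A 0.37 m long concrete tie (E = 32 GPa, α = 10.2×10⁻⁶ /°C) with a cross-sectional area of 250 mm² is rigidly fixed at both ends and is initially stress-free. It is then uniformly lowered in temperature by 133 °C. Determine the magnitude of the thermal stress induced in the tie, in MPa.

The supports are rigid, so the total axial strain is zero. The restrained thermal strain is ε = αΔT = 10.2×10⁻⁶ × 133 = 1356.6×10⁻⁶.
The stress required to suppress this strain is σ = Eε = 32×10³ × 1356.6×10⁻⁶ = 43.41 MPa, tensile since the tie is trying to contract.

σ ≈ 43.4 MPa (tensile)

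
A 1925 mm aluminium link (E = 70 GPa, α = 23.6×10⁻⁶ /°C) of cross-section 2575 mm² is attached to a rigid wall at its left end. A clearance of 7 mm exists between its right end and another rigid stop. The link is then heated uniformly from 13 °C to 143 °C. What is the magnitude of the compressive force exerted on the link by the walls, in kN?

P ≈ 0 kN

If the wall were absent the link would grow by αΔT L = 23.6×10⁻⁶ × 130 × 1925 = 5.906 mm.
Since δ_free = 5.91 mm is less than the 7 mm gap, the link never touches the wall. No axial force develops.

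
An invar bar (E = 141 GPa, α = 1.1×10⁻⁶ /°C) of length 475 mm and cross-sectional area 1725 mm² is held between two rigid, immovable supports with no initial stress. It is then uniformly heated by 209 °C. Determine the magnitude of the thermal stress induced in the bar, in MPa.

Because both ends are immovable the net strain is zero, and the suppressed thermal strain is αΔT = 1.1×10⁻⁶ × 209 = 229.9×10⁻⁶.
The stress required to suppress this strain is σ = Eε = 141×10³ × 229.9×10⁻⁶ = 32.42 MPa, compressive since the bar is trying to expand.

σ ≈ 32.4 MPa (compressive)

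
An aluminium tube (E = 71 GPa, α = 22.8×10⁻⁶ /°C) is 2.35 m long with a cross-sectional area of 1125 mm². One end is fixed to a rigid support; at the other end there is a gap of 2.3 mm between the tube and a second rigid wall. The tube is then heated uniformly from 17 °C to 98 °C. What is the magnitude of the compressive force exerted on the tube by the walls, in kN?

P ≈ 69.3 kN

Unrestrained expansion: δ_free = αΔT L = 22.8×10⁻⁶ × 81 × 2350 = 4.34 mm.
This exceeds the 2.3 mm gap, so the wall pushes back. The portion of expansion that must be recovered elastically is δ_free − gap = 4.34 − 2.3 = 2.04 mm.
Compatibility: PL/(AE) = 2.04 mm, so σ = P/A = E × (2.04/2350) = 61.63 MPa.
Force on the wall = σA = 61.63 × 1125 mm² = 69.34 kN.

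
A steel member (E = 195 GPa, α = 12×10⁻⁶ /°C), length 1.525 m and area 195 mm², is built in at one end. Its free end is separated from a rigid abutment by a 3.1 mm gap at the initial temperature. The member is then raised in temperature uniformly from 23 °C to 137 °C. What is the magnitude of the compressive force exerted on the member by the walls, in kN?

Unrestrained expansion: δ_free = αΔT L = 12×10⁻⁶ × 114 × 1525 = 2.086 mm.
This is smaller than the 3.1 mm clearance, so the member expands freely without reaching the stop — the stress is zero.

P ≈ 0 kN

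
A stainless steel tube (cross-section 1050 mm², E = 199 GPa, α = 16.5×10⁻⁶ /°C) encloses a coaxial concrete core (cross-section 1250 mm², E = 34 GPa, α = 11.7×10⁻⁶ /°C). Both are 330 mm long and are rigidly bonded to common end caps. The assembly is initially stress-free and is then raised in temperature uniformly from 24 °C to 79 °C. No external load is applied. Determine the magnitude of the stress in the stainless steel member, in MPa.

σ ≈ 8.88 MPa (compressive)

Both members must finish at the same length. With the larger α, the stainless steel tends to over-expand; the plates restrain it, putting the stainless steel in compression and the concrete in tension. With no external load the two internal forces are equal and opposite, magnitude P.
Equating the net (thermal + elastic) strains gives |α₁ − α₂|·ΔT = P·[1/(A₁E₁) + 1/(A₂E₂)].
|α₁ − α₂|·ΔT = 4.8×10⁻⁶ × 55 = 0.000264.
1/(A₁E₁) + 1/(A₂E₂) = 1/(1050×199×10³) + 1/(1250×34×10³) = 2.832×10⁻⁸ N⁻¹.
P = 0.000264 / 2.832×10⁻⁸ = 9324 N = 9.324 kN.
σ_{stainless steel} = P/A₁ = 9324/1050 = 8.88 MPa, compressive.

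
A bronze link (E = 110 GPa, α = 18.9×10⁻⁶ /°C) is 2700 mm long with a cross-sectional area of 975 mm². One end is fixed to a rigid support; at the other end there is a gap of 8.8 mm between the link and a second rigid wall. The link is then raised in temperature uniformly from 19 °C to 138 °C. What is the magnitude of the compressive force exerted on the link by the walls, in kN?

If the wall were absent the link would grow by αΔT L = 18.9×10⁻⁶ × 119 × 2700 = 6.073 mm.
Since δ_free = 6.07 mm is less than the 8.8 mm gap, the link never touches the wall. No axial force develops.

P ≈ 0 kN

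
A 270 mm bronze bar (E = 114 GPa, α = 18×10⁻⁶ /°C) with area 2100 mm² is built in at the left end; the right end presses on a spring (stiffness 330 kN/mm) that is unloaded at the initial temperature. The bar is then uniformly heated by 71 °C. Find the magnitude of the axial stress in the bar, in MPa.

σ ≈ 39.5 MPa (compressive)

If the spring were absent the bar would lengthen by αΔT L = 18×10⁻⁶ × 71 × 270 = 0.3451 mm.
With a force P in the spring, the elastic change of the bar is PL/(AE) and that of the spring is P/k; compatibility requires their sum to equal δ_free.
So P = δ_free / [L/(AE) + 1/k] = 0.3451 / [ 270/(2100×114×10³) + 1/(330×10³) ].
P = 0.3451 / 4.158×10⁻⁶ = 82980 N.
σ = P/A = 82980/2100 = 39.52 MPa.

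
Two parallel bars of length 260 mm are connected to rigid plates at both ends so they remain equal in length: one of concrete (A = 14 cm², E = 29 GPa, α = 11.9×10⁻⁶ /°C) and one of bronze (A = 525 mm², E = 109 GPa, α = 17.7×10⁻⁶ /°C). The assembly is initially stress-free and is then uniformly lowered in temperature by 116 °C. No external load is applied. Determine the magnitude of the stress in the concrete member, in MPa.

σ ≈ 11.4 MPa (compressive)

The bronze has the larger α, so on cooling it would change length more than the concrete if both were free. The rigid plates force a common final length, so the bronze is put into tension and the concrete into compression, with equal and opposite forces P (no external load).
Compatibility of the two members (thermal + elastic change equal): (α₁ − α₂)ΔT = P·[1/(A₁E₁) + 1/(A₂E₂)].
|α₁ − α₂|·ΔT = 5.8×10⁻⁶ × 116 = 0.0006728.
1/(A₁E₁) + 1/(A₂E₂) = 1/(1400×29×10³) + 1/(525×109×10³) = 4.211×10⁻⁸ N⁻¹.
So P = 0.0006728 / 4.211×10⁻⁸ = 15.98 kN.
σ_{concrete} = P/A₁ = 15980/1400 = 11.41 MPa, compressive.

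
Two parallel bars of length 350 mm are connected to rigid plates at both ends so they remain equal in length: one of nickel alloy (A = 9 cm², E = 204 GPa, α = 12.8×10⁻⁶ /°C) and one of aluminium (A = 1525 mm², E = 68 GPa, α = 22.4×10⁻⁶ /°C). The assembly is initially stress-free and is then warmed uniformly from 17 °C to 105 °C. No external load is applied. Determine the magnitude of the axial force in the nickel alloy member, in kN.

P ≈ 56 kN (tensile in the nickel alloy)

The aluminium has the larger α, so on heating it would change length more than the nickel alloy if both were free. The rigid plates force a common final length, so the aluminium is put into compression and the nickel alloy into tension, with equal and opposite forces P (no external load).
Compatibility of the two members (thermal + elastic change equal): (α₁ − α₂)ΔT = P·[1/(A₁E₁) + 1/(A₂E₂)].
|α₁ − α₂|·ΔT = 9.6×10⁻⁶ × 88 = 0.0008448.
1/(A₁E₁) + 1/(A₂E₂) = 1/(900×204×10³) + 1/(1525×68×10³) = 1.509×10⁻⁸ N⁻¹.
So P = 0.0008448 / 1.509×10⁻⁸ = 55.98 kN.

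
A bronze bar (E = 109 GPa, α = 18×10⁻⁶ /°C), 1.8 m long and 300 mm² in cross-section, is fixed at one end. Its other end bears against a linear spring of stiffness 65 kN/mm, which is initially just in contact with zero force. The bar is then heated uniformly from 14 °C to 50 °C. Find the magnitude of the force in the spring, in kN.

P ≈ 16.6 kN

The unrestrained thermal change is αΔT L = 18×10⁻⁶ × 36 × 1800 = 1.166 mm.
With a force P in the spring, the elastic change of the bar is PL/(AE) and that of the spring is P/k; compatibility requires their sum to equal δ_free.
So P = δ_free / [L/(AE) + 1/k] = 1.166 / [ 1800/(300×109×10³) + 1/(65×10³) ].
P = 1.166 / 7.043×10⁻⁵ = 16560 N.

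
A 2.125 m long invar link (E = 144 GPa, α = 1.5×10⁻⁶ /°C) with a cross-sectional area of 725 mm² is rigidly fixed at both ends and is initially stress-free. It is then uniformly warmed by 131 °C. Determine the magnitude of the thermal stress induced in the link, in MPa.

σ ≈ 28.3 MPa (compressive)

Because both ends are immovable the net strain is zero, and the suppressed thermal strain is αΔT = 1.5×10⁻⁶ × 131 = 196.5×10⁻⁶.
σ = EαΔT = 144×10³ × 1.5×10⁻⁶ × 131 = 28.3 MPa (compressive; the link is trying to expand).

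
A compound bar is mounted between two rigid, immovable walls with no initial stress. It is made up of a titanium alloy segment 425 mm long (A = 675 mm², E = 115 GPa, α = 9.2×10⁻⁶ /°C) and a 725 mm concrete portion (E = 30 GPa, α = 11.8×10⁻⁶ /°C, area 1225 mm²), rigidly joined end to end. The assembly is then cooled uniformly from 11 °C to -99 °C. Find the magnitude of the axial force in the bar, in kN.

P ≈ 54.4 kN (tensile)

If the supports were absent, the total length change would be Σ αᵢΔT Lᵢ = 9.2×10⁻⁶×110×425 + 11.8×10⁻⁶×110×725 = 1.371 mm.
Since the ends are fixed, an axial force P builds up, equal in every segment, with P · Σ Lᵢ/(AᵢEᵢ) = δ_free.
The series flexibility is Σ Lᵢ/(AᵢEᵢ) = 425/(675×115×10³) + 725/(1225×30×10³) = 2.52×10⁻⁵ mm/N.
P = 1.371 / 2.52×10⁻⁵ = 54400 N = 54.4 kN, tensile.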